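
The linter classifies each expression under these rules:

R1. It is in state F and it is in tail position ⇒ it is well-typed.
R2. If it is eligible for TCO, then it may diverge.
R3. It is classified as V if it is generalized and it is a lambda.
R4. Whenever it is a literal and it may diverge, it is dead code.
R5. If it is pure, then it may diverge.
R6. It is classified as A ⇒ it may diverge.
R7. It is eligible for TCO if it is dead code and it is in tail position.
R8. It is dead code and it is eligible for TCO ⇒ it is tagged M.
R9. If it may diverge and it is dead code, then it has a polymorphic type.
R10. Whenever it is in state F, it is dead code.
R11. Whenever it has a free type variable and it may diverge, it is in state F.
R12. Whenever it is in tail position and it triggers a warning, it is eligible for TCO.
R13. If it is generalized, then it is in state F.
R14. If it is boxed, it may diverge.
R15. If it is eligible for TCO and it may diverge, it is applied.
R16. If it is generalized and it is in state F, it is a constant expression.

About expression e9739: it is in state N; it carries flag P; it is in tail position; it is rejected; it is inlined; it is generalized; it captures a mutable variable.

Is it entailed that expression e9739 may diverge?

Yes

By R13 (it is generalized): it is in state F.
By R10 (it is in state F): it is dead code.
By R7 (it is dead code, it is in tail position): it is eligible for TCO.
By R2 (it is eligible for TCO): it may diverge.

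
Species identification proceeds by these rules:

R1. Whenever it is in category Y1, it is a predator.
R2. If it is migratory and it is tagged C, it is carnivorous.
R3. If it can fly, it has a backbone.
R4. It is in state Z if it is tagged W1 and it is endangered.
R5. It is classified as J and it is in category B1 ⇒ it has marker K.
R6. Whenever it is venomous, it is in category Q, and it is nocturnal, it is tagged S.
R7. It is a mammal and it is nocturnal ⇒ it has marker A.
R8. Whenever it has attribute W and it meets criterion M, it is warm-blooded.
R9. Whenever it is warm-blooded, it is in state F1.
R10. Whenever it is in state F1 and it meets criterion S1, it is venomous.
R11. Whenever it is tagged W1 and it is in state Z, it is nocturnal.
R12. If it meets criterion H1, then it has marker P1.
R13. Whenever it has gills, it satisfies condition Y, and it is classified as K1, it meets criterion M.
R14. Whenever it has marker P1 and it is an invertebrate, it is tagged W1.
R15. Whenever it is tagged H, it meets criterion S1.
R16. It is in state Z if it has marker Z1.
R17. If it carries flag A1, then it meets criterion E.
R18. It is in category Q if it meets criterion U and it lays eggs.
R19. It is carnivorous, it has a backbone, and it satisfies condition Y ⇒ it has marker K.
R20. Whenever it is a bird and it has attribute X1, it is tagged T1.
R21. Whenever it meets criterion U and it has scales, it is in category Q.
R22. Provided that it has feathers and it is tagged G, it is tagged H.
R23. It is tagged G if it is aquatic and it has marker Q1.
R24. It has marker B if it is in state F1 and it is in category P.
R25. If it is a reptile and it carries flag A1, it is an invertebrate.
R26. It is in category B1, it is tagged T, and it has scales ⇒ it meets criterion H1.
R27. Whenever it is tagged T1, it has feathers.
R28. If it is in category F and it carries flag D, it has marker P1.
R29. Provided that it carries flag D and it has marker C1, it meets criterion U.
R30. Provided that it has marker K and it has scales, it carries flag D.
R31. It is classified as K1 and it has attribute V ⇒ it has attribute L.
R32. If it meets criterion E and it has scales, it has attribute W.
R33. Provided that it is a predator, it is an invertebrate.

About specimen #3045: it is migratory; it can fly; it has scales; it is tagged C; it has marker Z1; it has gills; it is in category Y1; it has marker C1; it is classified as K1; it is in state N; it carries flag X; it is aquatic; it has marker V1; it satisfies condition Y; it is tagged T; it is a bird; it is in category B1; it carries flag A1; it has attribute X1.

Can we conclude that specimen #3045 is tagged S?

No

Forward chaining from the given facts derives: is a predator, is carnivorous, has a backbone, meets criterion M, is in state Z, meets criterion E, has marker K, is tagged T1, meets criterion H1, has feathers, carries flag D, has attribute W, is an invertebrate, is warm-blooded, is in state F1, has marker P1, is tagged W1, meets criterion U, is nocturnal, is in category Q.
The only rule concluding "it is tagged S" is R6, which needs "it is venomous"; that is never established.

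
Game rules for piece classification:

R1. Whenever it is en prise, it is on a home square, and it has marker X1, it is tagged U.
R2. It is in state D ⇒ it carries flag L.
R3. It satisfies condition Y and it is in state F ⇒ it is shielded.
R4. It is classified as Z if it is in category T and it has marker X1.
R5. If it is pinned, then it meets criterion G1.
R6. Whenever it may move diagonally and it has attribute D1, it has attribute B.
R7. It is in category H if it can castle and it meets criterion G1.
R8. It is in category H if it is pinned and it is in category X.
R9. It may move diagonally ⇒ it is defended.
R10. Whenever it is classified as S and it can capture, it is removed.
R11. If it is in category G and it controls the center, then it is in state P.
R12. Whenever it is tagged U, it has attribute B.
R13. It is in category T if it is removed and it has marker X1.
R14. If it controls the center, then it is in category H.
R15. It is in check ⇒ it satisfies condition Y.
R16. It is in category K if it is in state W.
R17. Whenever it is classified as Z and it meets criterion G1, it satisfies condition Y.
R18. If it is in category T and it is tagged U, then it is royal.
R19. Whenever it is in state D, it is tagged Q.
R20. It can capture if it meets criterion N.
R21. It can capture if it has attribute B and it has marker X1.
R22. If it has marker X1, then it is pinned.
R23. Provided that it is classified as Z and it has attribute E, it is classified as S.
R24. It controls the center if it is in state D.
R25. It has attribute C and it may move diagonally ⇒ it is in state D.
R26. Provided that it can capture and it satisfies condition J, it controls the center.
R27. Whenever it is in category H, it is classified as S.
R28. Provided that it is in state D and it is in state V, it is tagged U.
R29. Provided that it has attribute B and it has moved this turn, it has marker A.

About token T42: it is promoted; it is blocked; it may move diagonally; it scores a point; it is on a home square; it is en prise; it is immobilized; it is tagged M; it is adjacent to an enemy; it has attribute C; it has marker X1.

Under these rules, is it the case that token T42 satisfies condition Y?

By R1 (it is en prise, it is on a home square, it has marker X1): it is tagged U.
By R12 (it is tagged U): it has attribute B.
By R21 (it has attribute B, it has marker X1): it can capture.
By R22 (it has marker X1): it is pinned.
By R25 (it has attribute C, it may move diagonally): it is in state D.
By R5 (it is pinned): it meets criterion G1.
By R24 (it is in state D): it controls the center.
By R14 (it controls the center): it is in category H.
By R27 (it is in category H): it is classified as S.
By R10 (it is classified as S, it can capture): it is removed.
By R13 (it is removed, it has marker X1): it is in category T.
By R4 (it is in category T, it has marker X1): it is classified as Z.
By R17 (it is classified as Z, it meets criterion G1): it satisfies condition Y.

Yes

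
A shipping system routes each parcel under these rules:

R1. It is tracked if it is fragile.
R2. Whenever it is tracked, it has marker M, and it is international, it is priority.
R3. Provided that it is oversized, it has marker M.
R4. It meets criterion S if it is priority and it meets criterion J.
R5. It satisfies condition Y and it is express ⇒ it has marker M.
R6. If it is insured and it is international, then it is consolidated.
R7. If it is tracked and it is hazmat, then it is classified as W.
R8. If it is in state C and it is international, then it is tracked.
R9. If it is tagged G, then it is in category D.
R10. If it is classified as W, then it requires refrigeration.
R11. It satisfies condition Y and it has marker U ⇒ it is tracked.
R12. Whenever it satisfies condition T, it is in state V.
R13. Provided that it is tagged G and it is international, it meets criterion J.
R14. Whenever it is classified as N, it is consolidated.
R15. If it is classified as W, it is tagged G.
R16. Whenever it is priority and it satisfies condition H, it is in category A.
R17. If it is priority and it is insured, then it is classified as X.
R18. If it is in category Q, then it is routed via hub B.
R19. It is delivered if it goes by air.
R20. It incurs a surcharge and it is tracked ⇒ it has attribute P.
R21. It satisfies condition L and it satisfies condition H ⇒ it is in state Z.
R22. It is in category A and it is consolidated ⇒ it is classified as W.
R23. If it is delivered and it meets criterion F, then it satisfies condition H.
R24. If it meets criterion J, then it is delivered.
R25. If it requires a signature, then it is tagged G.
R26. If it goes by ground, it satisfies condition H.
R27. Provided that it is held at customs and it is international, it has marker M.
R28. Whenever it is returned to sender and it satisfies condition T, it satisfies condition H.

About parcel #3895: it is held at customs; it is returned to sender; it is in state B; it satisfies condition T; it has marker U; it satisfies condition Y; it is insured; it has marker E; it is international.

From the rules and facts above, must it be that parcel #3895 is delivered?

By R6 (it is insured, it is international): it is consolidated.
By R11 (it satisfies condition Y, it has marker U): it is tracked.
By R27 (it is held at customs, it is international): it has marker M.
By R28 (it is returned to sender, it satisfies condition T): it satisfies condition H.
By R2 (it is tracked, it has marker M, it is international): it is priority.
By R16 (it is priority, it satisfies condition H): it is in category A.
By R22 (it is in category A, it is consolidated): it is classified as W.
By R15 (it is classified as W): it is tagged G.
By R13 (it is tagged G, it is international): it meets criterion J.
By R24 (it meets criterion J): it is delivered.

Yes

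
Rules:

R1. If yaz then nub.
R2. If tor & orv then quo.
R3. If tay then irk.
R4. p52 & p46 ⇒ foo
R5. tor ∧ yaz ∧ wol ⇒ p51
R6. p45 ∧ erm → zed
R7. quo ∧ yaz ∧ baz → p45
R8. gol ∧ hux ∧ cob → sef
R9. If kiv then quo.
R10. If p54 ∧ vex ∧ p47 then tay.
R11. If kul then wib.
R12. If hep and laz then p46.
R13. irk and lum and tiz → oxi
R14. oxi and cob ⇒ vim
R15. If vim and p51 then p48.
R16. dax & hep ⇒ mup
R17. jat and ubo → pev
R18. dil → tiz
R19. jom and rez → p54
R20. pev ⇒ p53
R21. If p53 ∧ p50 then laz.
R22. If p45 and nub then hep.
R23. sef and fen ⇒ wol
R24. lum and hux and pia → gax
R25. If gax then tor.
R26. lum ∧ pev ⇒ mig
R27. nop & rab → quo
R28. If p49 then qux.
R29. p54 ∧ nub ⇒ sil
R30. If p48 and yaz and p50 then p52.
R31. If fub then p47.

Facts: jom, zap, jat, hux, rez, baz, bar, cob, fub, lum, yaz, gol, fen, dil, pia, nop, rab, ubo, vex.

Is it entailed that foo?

Forward chaining from the given facts derives: nub, sef, pev, tiz, p54, p53, wol, gax, tor, mig, quo, sil, p47, p51, p45, tay, hep, irk, oxi, vim, p48.
The only rule concluding foo is R4, which needs p52; that is never established.

No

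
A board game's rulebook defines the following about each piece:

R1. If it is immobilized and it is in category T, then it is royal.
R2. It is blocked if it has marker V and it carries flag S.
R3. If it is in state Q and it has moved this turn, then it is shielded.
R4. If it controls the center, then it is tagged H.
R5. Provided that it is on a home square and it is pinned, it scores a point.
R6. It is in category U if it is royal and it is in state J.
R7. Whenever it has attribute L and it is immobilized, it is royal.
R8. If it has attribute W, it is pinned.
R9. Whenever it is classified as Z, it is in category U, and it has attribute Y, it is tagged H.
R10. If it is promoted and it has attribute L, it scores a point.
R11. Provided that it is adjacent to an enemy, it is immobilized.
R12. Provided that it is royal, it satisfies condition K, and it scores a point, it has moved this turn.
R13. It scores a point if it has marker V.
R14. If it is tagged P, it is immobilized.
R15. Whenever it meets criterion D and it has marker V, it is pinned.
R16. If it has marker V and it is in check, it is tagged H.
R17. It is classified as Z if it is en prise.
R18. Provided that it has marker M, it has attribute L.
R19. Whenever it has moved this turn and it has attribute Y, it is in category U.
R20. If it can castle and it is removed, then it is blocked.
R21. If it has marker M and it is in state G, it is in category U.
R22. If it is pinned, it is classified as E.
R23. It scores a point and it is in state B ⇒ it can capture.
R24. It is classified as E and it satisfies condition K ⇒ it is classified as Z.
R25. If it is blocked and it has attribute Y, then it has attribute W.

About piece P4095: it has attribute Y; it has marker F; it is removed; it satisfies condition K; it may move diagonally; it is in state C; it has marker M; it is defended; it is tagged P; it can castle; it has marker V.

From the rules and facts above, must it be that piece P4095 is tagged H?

By R13 (it has marker V): it scores a point.
By R14 (it is tagged P): it is immobilized.
By R18 (it has marker M): it has attribute L.
By R20 (it can castle, it is removed): it is blocked.
By R25 (it is blocked, it has attribute Y): it has attribute W.
By R7 (it has attribute L, it is immobilized): it is royal.
By R8 (it has attribute W): it is pinned.
By R12 (it is royal, it satisfies condition K, it scores a point): it has moved this turn.
By R19 (it has moved this turn, it has attribute Y): it is in category U.
By R22 (it is pinned): it is classified as E.
By R24 (it is classified as E, it satisfies condition K): it is classified as Z.
By R9 (it is classified as Z, it is in category U, it has attribute Y): it is tagged H.

Yes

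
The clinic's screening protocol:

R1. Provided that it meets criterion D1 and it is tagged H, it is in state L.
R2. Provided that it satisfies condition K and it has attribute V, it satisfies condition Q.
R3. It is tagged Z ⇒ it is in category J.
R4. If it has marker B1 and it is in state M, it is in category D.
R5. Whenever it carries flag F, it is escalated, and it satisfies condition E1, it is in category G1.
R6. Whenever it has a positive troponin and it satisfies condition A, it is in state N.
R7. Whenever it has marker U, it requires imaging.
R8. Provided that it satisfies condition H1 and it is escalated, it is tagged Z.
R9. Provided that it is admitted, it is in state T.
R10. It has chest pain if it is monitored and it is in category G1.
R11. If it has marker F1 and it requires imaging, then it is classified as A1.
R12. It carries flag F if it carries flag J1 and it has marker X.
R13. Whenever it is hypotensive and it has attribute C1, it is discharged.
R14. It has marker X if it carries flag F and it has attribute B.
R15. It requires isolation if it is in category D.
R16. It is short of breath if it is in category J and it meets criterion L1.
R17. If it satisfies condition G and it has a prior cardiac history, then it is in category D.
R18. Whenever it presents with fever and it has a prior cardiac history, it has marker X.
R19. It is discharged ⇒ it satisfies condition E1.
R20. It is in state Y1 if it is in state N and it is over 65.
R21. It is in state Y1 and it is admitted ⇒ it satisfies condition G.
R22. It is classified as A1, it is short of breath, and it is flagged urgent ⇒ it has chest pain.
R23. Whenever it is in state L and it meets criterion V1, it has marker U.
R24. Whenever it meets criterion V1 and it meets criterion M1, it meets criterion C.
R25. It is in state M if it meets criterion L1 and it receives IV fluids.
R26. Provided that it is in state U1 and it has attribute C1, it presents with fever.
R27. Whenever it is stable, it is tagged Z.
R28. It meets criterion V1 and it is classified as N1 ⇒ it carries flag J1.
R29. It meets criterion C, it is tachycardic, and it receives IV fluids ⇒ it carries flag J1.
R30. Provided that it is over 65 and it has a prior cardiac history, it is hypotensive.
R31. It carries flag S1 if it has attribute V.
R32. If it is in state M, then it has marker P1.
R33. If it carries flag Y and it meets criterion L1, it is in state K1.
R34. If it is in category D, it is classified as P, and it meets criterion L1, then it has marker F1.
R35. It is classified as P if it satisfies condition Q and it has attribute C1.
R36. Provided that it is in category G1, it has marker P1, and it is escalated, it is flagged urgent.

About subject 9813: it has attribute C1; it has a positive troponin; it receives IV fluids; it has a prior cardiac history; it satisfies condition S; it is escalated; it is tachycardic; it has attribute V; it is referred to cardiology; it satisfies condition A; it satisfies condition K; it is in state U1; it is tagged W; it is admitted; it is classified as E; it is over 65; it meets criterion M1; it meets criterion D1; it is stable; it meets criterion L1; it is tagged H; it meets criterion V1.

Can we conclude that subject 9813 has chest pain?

By R1 (it meets criterion D1, it is tagged H): it is in state L.
By R2 (it satisfies condition K, it has attribute V): it satisfies condition Q.
By R6 (it has a positive troponin, it satisfies condition A): it is in state N.
By R20 (it is in state N, it is over 65): it is in state Y1.
By R21 (it is in state Y1, it is admitted): it satisfies condition G.
By R23 (it is in state L, it meets criterion V1): it has marker U.
By R24 (it meets criterion V1, it meets criterion M1): it meets criterion C.
By R25 (it meets criterion L1, it receives IV fluids): it is in state M.
By R26 (it is in state U1, it has attribute C1): it presents with fever.
By R27 (it is stable): it is tagged Z.
By R29 (it meets criterion C, it is tachycardic, it receives IV fluids): it carries flag J1.
By R30 (it is over 65, it has a prior cardiac history): it is hypotensive.
By R32 (it is in state M): it has marker P1.
By R35 (it satisfies condition Q, it has attribute C1): it is classified as P.
By R3 (it is tagged Z): it is in category J.
By R7 (it has marker U): it requires imaging.
By R13 (it is hypotensive, it has attribute C1): it is discharged.
By R16 (it is in category J, it meets criterion L1): it is short of breath.
By R17 (it satisfies condition G, it has a prior cardiac history): it is in category D.
By R18 (it presents with fever, it has a prior cardiac history): it has marker X.
By R19 (it is discharged): it satisfies condition E1.
By R34 (it is in category D, it is classified as P, it meets criterion L1): it has marker F1.
By R11 (it has marker F1, it requires imaging): it is classified as A1.
By R12 (it carries flag J1, it has marker X): it carries flag F.
By R5 (it carries flag F, it is escalated, it satisfies condition E1): it is in category G1.
By R36 (it is in category G1, it has marker P1, it is escalated): it is flagged urgent.
By R22 (it is classified as A1, it is short of breath, it is flagged urgent): it has chest pain.

Yes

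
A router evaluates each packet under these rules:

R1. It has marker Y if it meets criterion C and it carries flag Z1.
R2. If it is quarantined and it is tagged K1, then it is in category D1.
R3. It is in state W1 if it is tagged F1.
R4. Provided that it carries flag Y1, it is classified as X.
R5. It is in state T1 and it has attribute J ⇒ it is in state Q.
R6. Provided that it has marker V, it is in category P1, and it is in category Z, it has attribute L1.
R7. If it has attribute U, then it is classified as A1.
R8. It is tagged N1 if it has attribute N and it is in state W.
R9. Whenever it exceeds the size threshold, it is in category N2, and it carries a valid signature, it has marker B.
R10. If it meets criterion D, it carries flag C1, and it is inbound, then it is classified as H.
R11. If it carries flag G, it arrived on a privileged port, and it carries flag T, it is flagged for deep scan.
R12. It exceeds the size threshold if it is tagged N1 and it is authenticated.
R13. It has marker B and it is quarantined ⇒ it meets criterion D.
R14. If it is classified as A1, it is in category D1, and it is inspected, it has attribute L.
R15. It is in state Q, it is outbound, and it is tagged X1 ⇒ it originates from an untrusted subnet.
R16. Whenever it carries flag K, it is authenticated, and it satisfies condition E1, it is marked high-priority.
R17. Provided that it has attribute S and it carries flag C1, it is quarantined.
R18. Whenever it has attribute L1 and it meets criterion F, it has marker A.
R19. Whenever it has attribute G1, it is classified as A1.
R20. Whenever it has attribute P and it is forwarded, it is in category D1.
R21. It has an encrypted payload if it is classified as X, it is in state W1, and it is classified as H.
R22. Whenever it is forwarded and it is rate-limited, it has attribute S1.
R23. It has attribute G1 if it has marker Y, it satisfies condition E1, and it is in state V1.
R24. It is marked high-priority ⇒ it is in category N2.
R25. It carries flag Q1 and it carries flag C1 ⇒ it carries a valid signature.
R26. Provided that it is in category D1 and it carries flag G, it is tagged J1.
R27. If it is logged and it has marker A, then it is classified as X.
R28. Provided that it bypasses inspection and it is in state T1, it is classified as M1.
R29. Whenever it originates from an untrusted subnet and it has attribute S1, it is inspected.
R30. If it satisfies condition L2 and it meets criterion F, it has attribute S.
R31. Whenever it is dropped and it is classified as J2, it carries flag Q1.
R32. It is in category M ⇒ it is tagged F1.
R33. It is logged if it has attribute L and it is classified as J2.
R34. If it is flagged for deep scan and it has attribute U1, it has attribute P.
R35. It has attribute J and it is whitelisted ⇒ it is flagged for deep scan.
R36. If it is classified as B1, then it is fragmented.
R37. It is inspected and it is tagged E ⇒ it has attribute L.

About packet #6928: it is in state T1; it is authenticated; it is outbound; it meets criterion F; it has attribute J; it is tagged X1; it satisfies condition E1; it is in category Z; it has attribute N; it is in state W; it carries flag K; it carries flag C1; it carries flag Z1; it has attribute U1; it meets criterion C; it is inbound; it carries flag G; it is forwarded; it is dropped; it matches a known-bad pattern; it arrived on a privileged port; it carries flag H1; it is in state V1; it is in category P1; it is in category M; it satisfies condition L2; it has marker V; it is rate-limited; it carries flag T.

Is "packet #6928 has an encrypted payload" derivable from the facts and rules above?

Forward chaining from the given facts derives: has marker Y, is in state Q, has attribute L1, is tagged N1, is flagged for deep scan, exceeds the size threshold, originates from an untrusted subnet, is marked high-priority, has marker A, has attribute S1, has attribute G1, is in category N2, is inspected, has attribute S, is tagged F1, has attribute P, is in state W1, is quarantined, is classified as A1, is in category D1, is tagged J1, has attribute L.
The only rule concluding "it has an encrypted payload" is R21, which needs "it is classified as X"; that is never established.

No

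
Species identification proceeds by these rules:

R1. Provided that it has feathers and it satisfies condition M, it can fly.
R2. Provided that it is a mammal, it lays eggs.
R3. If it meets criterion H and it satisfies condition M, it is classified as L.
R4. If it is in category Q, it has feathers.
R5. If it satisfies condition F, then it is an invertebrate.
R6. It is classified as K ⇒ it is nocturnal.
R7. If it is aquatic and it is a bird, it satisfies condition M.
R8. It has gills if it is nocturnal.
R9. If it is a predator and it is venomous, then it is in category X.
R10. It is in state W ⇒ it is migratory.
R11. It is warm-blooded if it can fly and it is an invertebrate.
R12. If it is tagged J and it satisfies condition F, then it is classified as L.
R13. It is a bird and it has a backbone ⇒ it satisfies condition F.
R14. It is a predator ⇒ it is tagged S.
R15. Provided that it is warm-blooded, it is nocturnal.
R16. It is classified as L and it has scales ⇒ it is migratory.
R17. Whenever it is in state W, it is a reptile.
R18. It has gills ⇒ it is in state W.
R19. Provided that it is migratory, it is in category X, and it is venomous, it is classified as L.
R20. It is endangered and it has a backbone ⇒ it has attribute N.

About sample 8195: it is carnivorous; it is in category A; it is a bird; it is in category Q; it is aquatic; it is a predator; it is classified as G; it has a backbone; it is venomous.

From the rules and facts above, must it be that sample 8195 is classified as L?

Yes

By R4 (it is in category Q): it has feathers.
By R7 (it is aquatic, it is a bird): it satisfies condition M.
By R9 (it is a predator, it is venomous): it is in category X.
By R13 (it is a bird, it has a backbone): it satisfies condition F.
By R1 (it has feathers, it satisfies condition M): it can fly.
By R5 (it satisfies condition F): it is an invertebrate.
By R11 (it can fly, it is an invertebrate): it is warm-blooded.
By R15 (it is warm-blooded): it is nocturnal.
By R8 (it is nocturnal): it has gills.
By R18 (it has gills): it is in state W.
By R10 (it is in state W): it is migratory.
By R19 (it is migratory, it is in category X, it is venomous): it is classified as L.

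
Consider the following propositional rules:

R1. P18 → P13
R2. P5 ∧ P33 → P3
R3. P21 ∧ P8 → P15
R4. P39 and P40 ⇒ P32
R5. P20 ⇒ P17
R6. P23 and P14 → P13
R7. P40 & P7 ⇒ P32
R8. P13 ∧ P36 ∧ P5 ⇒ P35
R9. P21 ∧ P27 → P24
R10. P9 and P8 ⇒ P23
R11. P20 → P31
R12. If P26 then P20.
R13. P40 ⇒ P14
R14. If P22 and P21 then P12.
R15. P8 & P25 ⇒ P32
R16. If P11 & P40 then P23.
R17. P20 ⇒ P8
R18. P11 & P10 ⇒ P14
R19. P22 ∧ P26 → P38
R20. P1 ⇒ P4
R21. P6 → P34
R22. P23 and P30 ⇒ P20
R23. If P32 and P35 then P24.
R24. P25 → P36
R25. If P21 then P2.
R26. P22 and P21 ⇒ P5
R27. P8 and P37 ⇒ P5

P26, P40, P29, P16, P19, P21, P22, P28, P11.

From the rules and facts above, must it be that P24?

Forward chaining from the given facts derives: P20, P14, P12, P23, P8, P38, P2, P5, P15, P17, P13, P31.
Rules concluding P24: R9 needs P27; R23 needs P32 — none of these are established.

No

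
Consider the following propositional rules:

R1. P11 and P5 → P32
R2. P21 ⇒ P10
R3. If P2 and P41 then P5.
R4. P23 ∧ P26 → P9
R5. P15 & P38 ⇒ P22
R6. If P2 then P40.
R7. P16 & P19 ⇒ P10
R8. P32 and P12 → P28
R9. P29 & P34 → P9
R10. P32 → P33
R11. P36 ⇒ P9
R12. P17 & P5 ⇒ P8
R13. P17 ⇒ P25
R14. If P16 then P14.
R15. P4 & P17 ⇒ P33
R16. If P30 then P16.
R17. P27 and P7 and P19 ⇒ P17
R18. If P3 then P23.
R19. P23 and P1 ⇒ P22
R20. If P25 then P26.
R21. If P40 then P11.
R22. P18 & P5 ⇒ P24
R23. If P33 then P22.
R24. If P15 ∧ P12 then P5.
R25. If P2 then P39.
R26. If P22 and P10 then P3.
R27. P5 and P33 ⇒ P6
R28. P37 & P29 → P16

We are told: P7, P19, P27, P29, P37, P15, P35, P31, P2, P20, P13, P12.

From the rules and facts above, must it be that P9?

Yes

P40  (by R6: P2)
P17  (by R17: P27, P7, P19)
P11  (by R21: P40)
P5  (by R24: P15, P12)
P16  (by R28: P37, P29)
P32  (by R1: P11, P5)
P10  (by R7: P16, P19)
P33  (by R10: P32)
P25  (by R13: P17)
P26  (by R20: P25)
P22  (by R23: P33)
P3  (by R26: P22, P10)
P23  (by R18: P3)
P9  (by R4: P23, P26)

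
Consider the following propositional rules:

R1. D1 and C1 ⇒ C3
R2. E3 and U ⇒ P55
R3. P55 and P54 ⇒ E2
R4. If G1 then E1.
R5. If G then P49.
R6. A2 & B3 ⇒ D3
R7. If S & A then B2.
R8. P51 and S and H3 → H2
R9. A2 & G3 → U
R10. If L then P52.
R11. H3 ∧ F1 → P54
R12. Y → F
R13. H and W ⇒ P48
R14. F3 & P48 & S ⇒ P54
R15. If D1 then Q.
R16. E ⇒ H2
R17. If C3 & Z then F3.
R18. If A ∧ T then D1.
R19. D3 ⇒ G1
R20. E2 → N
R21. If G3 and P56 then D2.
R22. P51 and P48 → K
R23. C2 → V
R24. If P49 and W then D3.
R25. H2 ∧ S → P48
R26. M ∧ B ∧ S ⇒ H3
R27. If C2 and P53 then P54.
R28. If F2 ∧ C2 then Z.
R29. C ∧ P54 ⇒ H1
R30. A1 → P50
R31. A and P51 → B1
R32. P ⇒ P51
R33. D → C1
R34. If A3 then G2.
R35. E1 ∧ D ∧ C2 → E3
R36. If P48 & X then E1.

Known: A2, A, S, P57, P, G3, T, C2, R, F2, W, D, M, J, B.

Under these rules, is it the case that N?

Forward chaining from the given facts derives: B2, U, D1, V, H3, Z, P51, C1, C3, H2, Q, F3, P48, B1, P54, K.
The only rule concluding N is R20, which needs E2; that is never established.

No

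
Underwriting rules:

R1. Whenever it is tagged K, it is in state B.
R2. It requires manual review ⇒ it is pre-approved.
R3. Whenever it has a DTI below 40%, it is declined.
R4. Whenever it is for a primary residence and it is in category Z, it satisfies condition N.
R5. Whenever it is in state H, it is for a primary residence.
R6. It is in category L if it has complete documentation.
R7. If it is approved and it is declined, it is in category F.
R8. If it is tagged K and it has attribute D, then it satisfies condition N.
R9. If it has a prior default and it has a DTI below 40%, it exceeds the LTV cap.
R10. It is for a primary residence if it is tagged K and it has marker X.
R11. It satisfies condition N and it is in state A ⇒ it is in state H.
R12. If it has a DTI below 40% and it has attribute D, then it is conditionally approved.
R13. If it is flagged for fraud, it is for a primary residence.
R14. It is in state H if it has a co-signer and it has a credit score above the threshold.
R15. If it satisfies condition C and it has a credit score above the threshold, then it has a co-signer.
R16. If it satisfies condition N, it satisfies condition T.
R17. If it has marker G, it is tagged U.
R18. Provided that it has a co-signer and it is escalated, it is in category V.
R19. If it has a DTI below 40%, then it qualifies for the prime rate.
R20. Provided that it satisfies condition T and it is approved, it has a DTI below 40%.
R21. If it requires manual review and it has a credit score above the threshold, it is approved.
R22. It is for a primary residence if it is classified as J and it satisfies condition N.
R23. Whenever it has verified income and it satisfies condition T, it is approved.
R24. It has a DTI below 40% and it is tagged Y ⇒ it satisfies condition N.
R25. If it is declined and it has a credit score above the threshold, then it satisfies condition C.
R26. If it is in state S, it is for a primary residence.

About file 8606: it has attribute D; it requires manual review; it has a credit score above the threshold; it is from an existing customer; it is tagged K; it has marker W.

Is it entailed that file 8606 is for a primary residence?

Yes

By R8 (it is tagged K, it has attribute D): it satisfies condition N.
By R16 (it satisfies condition N): it satisfies condition T.
By R21 (it requires manual review, it has a credit score above the threshold): it is approved.
By R20 (it satisfies condition T, it is approved): it has a DTI below 40%.
By R3 (it has a DTI below 40%): it is declined.
By R25 (it is declined, it has a credit score above the threshold): it satisfies condition C.
By R15 (it satisfies condition C, it has a credit score above the threshold): it has a co-signer.
By R14 (it has a co-signer, it has a credit score above the threshold): it is in state H.
By R5 (it is in state H): it is for a primary residence.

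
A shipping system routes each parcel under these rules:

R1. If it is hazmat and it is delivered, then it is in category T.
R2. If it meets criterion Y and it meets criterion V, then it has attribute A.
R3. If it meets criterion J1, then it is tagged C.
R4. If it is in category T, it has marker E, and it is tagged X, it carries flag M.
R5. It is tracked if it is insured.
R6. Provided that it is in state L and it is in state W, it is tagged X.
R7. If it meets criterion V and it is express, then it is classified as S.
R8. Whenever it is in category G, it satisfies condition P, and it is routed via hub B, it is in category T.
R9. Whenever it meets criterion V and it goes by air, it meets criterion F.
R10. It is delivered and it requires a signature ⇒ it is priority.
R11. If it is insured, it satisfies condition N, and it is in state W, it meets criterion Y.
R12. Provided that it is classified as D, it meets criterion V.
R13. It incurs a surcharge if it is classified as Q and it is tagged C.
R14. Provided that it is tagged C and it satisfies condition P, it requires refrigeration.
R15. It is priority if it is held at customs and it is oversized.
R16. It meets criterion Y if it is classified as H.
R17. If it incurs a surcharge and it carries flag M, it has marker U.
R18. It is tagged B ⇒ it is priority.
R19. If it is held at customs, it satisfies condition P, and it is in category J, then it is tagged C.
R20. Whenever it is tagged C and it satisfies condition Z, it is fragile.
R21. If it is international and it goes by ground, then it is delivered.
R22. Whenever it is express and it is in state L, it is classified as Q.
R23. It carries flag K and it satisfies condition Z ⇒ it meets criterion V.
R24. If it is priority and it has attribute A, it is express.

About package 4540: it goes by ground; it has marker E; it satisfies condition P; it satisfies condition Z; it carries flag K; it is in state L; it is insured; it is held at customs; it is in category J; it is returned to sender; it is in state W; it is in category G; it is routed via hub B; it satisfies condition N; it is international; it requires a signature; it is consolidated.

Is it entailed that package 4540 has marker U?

By R6 (it is in state L, it is in state W): it is tagged X.
By R8 (it is in category G, it satisfies condition P, it is routed via hub B): it is in category T.
By R11 (it is insured, it satisfies condition N, it is in state W): it meets criterion Y.
By R19 (it is held at customs, it satisfies condition P, it is in category J): it is tagged C.
By R21 (it is international, it goes by ground): it is delivered.
By R23 (it carries flag K, it satisfies condition Z): it meets criterion V.
By R2 (it meets criterion Y, it meets criterion V): it has attribute A.
By R4 (it is in category T, it has marker E, it is tagged X): it carries flag M.
By R10 (it is delivered, it requires a signature): it is priority.
By R24 (it is priority, it has attribute A): it is express.
By R22 (it is express, it is in state L): it is classified as Q.
By R13 (it is classified as Q, it is tagged C): it incurs a surcharge.
By R17 (it incurs a surcharge, it carries flag M): it has marker U.

Yes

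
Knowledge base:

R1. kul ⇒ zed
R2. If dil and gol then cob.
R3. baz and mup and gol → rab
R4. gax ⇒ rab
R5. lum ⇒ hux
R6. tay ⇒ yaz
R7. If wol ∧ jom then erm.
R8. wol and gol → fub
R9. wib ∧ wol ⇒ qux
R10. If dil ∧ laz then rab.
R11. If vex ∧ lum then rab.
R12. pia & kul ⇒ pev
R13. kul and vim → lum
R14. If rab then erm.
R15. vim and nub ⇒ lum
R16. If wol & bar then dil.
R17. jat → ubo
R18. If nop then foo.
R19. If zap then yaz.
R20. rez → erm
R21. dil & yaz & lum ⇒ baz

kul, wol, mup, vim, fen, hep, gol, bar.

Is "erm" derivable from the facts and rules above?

Forward chaining from the given facts derives: zed, fub, lum, dil, cob, hux.
Rules concluding erm: R7 needs jom; R14 needs rab; R20 needs rez — none of these are established.

No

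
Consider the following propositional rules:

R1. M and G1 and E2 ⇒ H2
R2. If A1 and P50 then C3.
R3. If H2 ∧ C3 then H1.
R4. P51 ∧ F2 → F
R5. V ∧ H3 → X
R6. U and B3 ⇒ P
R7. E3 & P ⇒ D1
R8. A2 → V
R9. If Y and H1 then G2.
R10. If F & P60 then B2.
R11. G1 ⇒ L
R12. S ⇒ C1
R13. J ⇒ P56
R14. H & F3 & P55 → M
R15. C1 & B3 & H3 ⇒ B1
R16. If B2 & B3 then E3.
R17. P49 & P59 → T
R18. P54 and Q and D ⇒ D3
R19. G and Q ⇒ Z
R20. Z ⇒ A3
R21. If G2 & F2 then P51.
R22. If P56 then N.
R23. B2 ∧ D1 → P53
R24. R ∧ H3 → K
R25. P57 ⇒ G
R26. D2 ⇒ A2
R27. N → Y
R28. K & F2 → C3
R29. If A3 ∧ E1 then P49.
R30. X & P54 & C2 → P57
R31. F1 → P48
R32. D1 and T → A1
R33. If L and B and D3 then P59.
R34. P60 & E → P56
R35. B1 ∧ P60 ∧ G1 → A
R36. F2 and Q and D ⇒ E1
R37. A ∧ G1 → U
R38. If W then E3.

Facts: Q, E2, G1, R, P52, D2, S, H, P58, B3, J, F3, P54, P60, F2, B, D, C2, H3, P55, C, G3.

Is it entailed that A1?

L  (by R11: G1)
C1  (by R12: S)
P56  (by R13: J)
M  (by R14: H, F3, P55)
B1  (by R15: C1, B3, H3)
D3  (by R18: P54, Q, D)
N  (by R22: P56)
K  (by R24: R, H3)
A2  (by R26: D2)
Y  (by R27: N)
C3  (by R28: K, F2)
P59  (by R33: L, B, D3)
A  (by R35: B1, P60, G1)
E1  (by R36: F2, Q, D)
U  (by R37: A, G1)
H2  (by R1: M, G1, E2)
H1  (by R3: H2, C3)
P  (by R6: U, B3)
V  (by R8: A2)
G2  (by R9: Y, H1)
P51  (by R21: G2, F2)
F  (by R4: P51, F2)
X  (by R5: V, H3)
B2  (by R10: F, P60)
E3  (by R16: B2, B3)
P57  (by R30: X, P54, C2)
D1  (by R7: E3, P)
G  (by R25: P57)
Z  (by R19: G, Q)
A3  (by R20: Z)
P49  (by R29: A3, E1)
T  (by R17: P49, P59)
A1  (by R32: D1, T)

Yes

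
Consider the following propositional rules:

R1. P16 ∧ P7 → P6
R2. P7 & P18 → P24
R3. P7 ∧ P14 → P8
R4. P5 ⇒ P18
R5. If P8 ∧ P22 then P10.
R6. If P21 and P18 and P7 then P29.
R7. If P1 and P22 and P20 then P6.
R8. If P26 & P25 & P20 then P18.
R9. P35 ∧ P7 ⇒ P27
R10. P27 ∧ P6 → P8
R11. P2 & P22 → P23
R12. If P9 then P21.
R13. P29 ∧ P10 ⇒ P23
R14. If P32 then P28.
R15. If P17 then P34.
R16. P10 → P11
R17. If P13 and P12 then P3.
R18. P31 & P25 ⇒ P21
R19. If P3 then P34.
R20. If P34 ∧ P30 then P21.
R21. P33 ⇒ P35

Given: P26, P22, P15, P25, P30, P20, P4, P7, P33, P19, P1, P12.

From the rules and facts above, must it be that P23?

Forward chaining from the given facts derives: P6, P18, P35, P24, P27, P8, P10, P11.
Rules concluding P23: R11 needs P2; R13 needs P29 — none of these are established.

No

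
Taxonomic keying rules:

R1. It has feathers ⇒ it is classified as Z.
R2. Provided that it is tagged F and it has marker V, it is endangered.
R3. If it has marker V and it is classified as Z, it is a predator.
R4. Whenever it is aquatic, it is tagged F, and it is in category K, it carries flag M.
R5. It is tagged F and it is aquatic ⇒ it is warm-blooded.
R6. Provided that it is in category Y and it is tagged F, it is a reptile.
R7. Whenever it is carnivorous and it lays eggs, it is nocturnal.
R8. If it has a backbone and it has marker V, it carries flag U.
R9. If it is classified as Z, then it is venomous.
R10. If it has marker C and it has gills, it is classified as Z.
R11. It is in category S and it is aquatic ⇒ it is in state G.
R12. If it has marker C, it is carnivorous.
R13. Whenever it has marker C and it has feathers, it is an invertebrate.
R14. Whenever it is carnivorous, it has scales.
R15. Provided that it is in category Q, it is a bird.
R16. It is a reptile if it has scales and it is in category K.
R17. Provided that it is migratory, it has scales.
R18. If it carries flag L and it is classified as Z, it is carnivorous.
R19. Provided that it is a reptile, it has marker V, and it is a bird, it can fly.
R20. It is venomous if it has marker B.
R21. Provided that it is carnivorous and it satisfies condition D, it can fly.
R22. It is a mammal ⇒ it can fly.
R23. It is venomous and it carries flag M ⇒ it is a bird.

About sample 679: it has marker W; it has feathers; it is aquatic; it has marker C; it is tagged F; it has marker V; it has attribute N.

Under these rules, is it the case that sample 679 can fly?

No

Forward chaining from the given facts derives: is classified as Z, is endangered, is a predator, is warm-blooded, is venomous, is carnivorous, is an invertebrate, has scales.
Rules concluding "it can fly": R19 needs "it is a reptile"; R21 needs "it satisfies condition D"; R22 needs "it is a mammal" — none of these are established.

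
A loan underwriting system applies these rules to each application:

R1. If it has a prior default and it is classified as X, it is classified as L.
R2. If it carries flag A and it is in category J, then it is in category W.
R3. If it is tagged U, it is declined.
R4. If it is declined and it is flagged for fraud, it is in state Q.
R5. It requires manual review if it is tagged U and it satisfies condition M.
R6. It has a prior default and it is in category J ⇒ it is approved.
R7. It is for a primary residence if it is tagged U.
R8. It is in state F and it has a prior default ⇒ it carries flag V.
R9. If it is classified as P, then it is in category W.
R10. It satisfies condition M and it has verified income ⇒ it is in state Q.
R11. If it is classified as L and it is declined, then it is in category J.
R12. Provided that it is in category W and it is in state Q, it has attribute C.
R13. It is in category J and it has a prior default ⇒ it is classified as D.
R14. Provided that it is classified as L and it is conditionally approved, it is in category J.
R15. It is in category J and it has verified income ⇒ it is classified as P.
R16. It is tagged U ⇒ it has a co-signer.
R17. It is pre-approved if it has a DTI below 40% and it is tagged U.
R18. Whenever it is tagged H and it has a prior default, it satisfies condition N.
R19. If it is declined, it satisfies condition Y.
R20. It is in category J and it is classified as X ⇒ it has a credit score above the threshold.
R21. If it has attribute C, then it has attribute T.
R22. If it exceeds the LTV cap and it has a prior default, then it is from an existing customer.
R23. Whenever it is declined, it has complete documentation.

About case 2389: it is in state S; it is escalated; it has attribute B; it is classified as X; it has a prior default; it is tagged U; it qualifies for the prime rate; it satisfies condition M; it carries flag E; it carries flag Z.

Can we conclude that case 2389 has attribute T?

Forward chaining from the given facts derives: is classified as L, is declined, requires manual review, is for a primary residence, is in category J, is classified as D, has a co-signer, satisfies condition Y, has a credit score above the threshold, has complete documentation, is approved.
The only rule concluding "it has attribute T" is R21, which needs "it has attribute C"; that is never established.

No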